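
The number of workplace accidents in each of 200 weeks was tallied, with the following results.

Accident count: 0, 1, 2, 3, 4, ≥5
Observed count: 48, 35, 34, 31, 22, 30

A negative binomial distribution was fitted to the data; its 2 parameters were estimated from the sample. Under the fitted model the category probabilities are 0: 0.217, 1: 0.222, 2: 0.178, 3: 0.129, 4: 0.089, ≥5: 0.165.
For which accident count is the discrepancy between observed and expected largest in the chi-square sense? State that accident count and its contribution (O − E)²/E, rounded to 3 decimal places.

1, 1.990

Expected counts E_i = n·p_i: 200×0.217 = 43.4, 200×0.222 = 44.4, 200×0.178 = 35.6, 200×0.129 = 25.8, 200×0.089 = 17.8, 200×0.165 = 33.
0: (48 − 43.4)²/43.4 = 21.16/43.4 = 0.4876
1: (35 − 44.4)²/44.4 = 88.36/44.4 = 1.9901
2: (34 − 35.6)²/35.6 = 2.56/35.6 = 0.0719
3: (31 − 25.8)²/25.8 = 27.04/25.8 = 1.0481
4: (22 − 17.8)²/17.8 = 17.64/17.8 = 0.9910
≥5: (30 − 33)²/33 = 9/33 = 0.2727
The largest term is for 1: 1.990.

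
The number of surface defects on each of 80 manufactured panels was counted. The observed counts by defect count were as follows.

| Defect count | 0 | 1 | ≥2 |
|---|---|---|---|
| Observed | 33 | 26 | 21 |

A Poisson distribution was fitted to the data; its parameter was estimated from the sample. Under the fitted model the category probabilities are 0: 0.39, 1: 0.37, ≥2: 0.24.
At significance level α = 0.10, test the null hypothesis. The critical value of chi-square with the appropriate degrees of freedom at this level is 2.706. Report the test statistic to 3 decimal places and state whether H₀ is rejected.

Expected counts E_i = n·p_i: 80×0.39 = 31.2, 80×0.37 = 29.6, 80×0.24 = 19.2.
cat         O        E   (O−E)²/E
0          33     31.2     0.1038
1          26     29.6     0.4378
≥2         21     19.2     0.1688
Sum = 0.710
df = 1. Since 0.710 < 2.706, we do not reject H₀.

0.710; do not reject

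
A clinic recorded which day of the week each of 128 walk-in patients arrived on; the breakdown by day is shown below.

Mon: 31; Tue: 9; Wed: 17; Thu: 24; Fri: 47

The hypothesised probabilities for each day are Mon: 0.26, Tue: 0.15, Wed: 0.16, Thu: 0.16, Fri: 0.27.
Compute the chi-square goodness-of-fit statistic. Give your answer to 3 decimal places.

11.249

Expected counts E_i = n·p_i: 128×0.26 = 33.28, 128×0.15 = 19.2, 128×0.16 = 20.48, 128×0.16 = 20.48, 128×0.27 = 34.56.
χ² = (31−33.28)²/33.28 + (9−19.2)²/19.2 + (17−20.48)²/20.48 + (24−20.48)²/20.48 + (47−34.56)²/34.56
   = 0.1562 + 5.4188 + 0.5913 + 0.6050 + 4.4778
Sum = 11.249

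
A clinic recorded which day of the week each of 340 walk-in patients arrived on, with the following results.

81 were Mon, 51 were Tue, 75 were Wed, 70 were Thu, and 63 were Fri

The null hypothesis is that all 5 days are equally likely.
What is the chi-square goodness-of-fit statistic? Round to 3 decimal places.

7.882

Expected count for each of the 5 categories: 340/5 = 68.
Mon: (81 − 68)²/68 = 169/68 = 2.4853
Tue: (51 − 68)²/68 = 289/68 = 4.2500
Wed: (75 − 68)²/68 = 49/68 = 0.7206
Thu: (70 − 68)²/68 = 4/68 = 0.0588
Fri: (63 − 68)²/68 = 25/68 = 0.3676
Sum = 7.882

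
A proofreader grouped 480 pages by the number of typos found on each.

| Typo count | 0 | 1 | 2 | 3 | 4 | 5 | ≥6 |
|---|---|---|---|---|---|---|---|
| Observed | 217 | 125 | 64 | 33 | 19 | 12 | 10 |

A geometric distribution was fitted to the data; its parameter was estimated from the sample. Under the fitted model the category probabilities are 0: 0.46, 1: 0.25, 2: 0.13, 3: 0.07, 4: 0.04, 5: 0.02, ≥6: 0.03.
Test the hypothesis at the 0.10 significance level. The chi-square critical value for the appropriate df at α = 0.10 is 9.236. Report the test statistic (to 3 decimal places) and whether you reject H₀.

Expected counts E_i = n·p_i: 480×0.46 = 220.8, 480×0.25 = 120, 480×0.13 = 62.4, 480×0.07 = 33.6, 480×0.04 = 19.2, 480×0.02 = 9.6, 480×0.03 = 14.4.
χ² = (217−220.8)²/220.8 + (125−120)²/120 + (64−62.4)²/62.4 + (33−33.6)²/33.6 + (19−19.2)²/19.2 + (12−9.6)²/9.6 + (10−14.4)²/14.4
   = 0.0654 + 0.2083 + 0.0410 + 0.0107 + 0.0021 + 0.6000 + 1.3444
Sum = 2.272
df = 5. Since 2.272 < 9.236, we do not reject H₀.

2.272; do not reject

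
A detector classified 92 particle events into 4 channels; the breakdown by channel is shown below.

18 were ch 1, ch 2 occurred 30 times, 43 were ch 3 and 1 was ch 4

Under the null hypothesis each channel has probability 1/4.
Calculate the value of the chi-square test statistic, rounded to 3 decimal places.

41.652

Expected count for each of the 4 categories: 92/4 = 23.
χ² = (18−23)²/23 + (30−23)²/23 + (43−23)²/23 + (1−23)²/23
   = 1.0870 + 2.1304 + 17.3913 + 21.0435
Sum = 41.652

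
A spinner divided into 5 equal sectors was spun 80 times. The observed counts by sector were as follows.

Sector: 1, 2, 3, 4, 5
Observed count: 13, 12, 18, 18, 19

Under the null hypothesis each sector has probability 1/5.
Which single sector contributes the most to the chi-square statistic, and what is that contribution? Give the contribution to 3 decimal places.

Under H₀ each category has probability 1/5, so each expected count is 80/5 = 16.
cat         O        E   (O−E)²/E
1          13       16     0.5625
2          12       16     1.0000
3          18       16     0.2500
4          18       16     0.2500
5          19       16     0.5625
The largest term is for 2: 1.000.

2, 1.000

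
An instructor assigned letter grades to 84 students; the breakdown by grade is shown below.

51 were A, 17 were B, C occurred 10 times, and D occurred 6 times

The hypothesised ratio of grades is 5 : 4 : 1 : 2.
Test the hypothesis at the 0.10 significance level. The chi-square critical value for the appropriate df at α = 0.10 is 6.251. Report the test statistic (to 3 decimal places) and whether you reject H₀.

17.493; reject

Ratio total = 12. Expected counts: 84×5/12 = 35, 84×4/12 = 28, 84×1/12 = 7, 84×2/12 = 14.
A: (51 − 35)²/35 = 256/35 = 7.3143
B: (17 − 28)²/28 = 121/28 = 4.3214
C: (10 − 7)²/7 = 9/7 = 1.2857
D: (6 − 14)²/14 = 64/14 = 4.5714
Sum = 17.493
df = 3. Since 17.493 > 6.251, we reject H₀.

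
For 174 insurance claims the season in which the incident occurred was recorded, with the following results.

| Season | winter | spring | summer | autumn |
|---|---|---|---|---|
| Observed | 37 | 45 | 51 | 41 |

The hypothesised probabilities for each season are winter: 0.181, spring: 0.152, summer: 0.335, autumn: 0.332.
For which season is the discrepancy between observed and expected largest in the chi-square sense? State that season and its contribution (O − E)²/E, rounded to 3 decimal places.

Expected counts E_i = n·p_i: 174×0.181 = 31.494, 174×0.152 = 26.448, 174×0.335 = 58.29, 174×0.332 = 57.768.
χ² = (37−31.494)²/31.494 + (45−26.448)²/26.448 + (51−58.29)²/58.29 + (41−57.768)²/57.768
   = 0.9626 + 13.0133 + 0.9117 + 4.8672
The largest term is for spring: 13.013.

spring, 13.013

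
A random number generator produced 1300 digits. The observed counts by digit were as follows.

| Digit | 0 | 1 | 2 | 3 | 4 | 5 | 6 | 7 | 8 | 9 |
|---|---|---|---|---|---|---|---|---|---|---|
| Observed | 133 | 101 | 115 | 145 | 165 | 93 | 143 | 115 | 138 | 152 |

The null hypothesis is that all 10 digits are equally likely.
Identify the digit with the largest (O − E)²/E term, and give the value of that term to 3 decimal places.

Under H₀ each category has probability 1/10, so each expected count is 1300/10 = 130.
0: (133 − 130)²/130 = 9/130 = 0.0692
1: (101 − 130)²/130 = 841/130 = 6.4692
2: (115 − 130)²/130 = 225/130 = 1.7308
3: (145 − 130)²/130 = 225/130 = 1.7308
4: (165 − 130)²/130 = 1225/130 = 9.4231
5: (93 − 130)²/130 = 1369/130 = 10.5308
6: (143 − 130)²/130 = 169/130 = 1.3000
7: (115 − 130)²/130 = 225/130 = 1.7308
8: (138 − 130)²/130 = 64/130 = 0.4923
9: (152 − 130)²/130 = 484/130 = 3.7231
The largest term is for 5: 10.531.

5, 10.531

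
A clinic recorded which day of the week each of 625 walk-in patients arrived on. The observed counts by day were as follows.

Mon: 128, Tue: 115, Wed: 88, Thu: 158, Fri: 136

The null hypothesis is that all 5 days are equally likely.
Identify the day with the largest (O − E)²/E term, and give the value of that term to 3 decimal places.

Wed, 10.952

Expected count for each of the 5 categories: 625/5 = 125.
χ² = (128−125)²/125 + (115−125)²/125 + (88−125)²/125 + (158−125)²/125 + (136−125)²/125
   = 0.0720 + 0.8000 + 10.9520 + 8.7120 + 0.9680
The largest term is for Wed: 10.952.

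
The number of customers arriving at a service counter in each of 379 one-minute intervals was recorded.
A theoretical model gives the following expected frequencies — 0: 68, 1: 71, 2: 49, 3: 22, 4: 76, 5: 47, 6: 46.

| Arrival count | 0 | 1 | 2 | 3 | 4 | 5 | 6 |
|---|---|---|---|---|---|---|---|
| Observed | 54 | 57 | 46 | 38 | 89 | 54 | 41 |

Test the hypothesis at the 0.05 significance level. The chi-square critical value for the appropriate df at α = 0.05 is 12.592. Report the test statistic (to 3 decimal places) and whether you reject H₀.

0: (54 − 68)²/68 = 196/68 = 2.8824
1: (57 − 71)²/71 = 196/71 = 2.7606
2: (46 − 49)²/49 = 9/49 = 0.1837
3: (38 − 22)²/22 = 256/22 = 11.6364
4: (89 − 76)²/76 = 169/76 = 2.2237
5: (54 − 47)²/47 = 49/47 = 1.0426
6: (41 − 46)²/46 = 25/46 = 0.5435
Sum = 21.273
df = 6. Since 21.273 > 12.592, we reject H₀.

21.273; reject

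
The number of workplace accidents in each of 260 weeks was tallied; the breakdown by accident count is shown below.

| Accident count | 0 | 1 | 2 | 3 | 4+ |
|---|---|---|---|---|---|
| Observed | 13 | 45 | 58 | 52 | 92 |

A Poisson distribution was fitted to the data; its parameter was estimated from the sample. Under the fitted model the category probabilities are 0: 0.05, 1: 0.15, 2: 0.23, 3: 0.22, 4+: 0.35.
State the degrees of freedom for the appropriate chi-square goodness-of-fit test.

3

There are k = 5 categories and 1 parameter estimated from the data, so df = 5 − 1 − 1 = 3.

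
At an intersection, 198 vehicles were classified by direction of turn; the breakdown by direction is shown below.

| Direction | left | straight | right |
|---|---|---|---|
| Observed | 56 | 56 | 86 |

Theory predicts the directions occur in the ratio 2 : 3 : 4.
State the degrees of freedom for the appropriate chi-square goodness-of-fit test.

There are k = 3 categories and no parameters were estimated from the data, so df = 3 − 1 = 2.

2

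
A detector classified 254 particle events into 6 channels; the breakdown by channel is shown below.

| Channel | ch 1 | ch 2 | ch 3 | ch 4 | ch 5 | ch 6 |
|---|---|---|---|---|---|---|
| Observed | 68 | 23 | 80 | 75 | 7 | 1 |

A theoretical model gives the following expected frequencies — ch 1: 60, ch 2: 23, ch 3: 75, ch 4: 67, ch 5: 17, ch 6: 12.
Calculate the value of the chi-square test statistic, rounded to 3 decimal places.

ch 1: (68 − 60)²/60 = 64/60 = 1.0667
ch 2: (23 − 23)²/23 = 0/23 = 0.0000
ch 3: (80 − 75)²/75 = 25/75 = 0.3333
ch 4: (75 − 67)²/67 = 64/67 = 0.9552
ch 5: (7 − 17)²/17 = 100/17 = 5.8824
ch 6: (1 − 12)²/12 = 121/12 = 10.0833
Sum = 18.321

18.321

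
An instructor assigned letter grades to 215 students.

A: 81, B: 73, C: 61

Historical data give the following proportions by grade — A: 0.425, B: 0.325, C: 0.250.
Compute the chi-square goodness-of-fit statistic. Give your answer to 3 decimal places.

Expected counts E_i = n·p_i: 215×0.425 = 91.375, 215×0.325 = 69.875, 215×0.250 = 53.75.
A: (81 − 91.375)²/91.375 = 107.640625/91.375 = 1.1780
B: (73 − 69.875)²/69.875 = 9.765625/69.875 = 0.1398
C: (61 − 53.75)²/53.75 = 52.5625/53.75 = 0.9779
Sum = 2.296

2.296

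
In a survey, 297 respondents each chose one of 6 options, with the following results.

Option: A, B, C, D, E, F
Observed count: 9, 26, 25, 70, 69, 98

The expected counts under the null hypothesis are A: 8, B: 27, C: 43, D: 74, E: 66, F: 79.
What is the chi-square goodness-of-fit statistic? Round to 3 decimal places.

12.619

χ² = (9−8)²/8 + (26−27)²/27 + (25−43)²/43 + (70−74)²/74 + (69−66)²/66 + (98−79)²/79
   = 0.1250 + 0.0370 + 7.5349 + 0.2162 + 0.1364 + 4.5696
Sum = 12.619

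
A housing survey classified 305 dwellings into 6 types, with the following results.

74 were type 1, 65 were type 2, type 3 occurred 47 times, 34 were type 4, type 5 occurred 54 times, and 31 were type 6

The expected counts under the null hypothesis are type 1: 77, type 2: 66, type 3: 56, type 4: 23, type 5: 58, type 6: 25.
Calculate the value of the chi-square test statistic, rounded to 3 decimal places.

8.555

χ² = (74−77)²/77 + (65−66)²/66 + (47−56)²/56 + (34−23)²/23 + (54−58)²/58 + (31−25)²/25
   = 0.1169 + 0.0152 + 1.4464 + 5.2609 + 0.2759 + 1.4400
Sum = 8.555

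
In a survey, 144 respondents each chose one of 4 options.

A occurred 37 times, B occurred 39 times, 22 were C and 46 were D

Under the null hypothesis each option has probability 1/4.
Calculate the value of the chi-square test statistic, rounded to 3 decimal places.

Expected count for each of the 4 categories: 144/4 = 36.
χ² = (37−36)²/36 + (39−36)²/36 + (22−36)²/36 + (46−36)²/36
   = 0.0278 + 0.2500 + 5.4444 + 2.7778
Sum = 8.500

8.500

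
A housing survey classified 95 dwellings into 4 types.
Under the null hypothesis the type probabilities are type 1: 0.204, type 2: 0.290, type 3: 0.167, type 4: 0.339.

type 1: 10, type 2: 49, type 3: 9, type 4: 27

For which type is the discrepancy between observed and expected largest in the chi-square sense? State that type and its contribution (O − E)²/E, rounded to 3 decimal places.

type 2, 16.701

Expected counts E_i = n·p_i: 95×0.204 = 19.38, 95×0.290 = 27.55, 95×0.167 = 15.865, 95×0.339 = 32.205.
χ² = (10−19.38)²/19.38 + (49−27.55)²/27.55 + (9−15.865)²/15.865 + (27−32.205)²/32.205
   = 4.5400 + 16.7006 + 2.9706 + 0.8412
The largest term is for type 2: 16.701.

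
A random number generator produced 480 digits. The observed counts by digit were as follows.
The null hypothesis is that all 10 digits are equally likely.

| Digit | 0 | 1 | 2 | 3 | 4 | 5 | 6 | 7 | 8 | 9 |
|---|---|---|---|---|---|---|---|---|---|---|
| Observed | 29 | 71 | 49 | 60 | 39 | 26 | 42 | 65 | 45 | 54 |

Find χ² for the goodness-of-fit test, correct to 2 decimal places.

Under H₀ each category has probability 1/10, so each expected count is 480/10 = 48.
cat         O        E   (O−E)²/E
0          29       48      7.521
1          71       48     11.021
2          49       48      0.021
3          60       48      3.000
4          39       48      1.688
5          26       48     10.083
6          42       48      0.750
7          65       48      6.021
8          45       48      0.188
9          54       48      0.750
Sum = 41.04

41.04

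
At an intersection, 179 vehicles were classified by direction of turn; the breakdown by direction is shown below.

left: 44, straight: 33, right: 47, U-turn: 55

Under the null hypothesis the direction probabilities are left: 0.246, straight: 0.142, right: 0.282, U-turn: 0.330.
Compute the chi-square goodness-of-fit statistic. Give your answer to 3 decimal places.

Expected counts E_i = n·p_i: 179×0.246 = 44.034, 179×0.142 = 25.418, 179×0.282 = 50.478, 179×0.330 = 59.07.
χ² = (44−44.034)²/44.034 + (33−25.418)²/25.418 + (47−50.478)²/50.478 + (55−59.07)²/59.07
   = 0.0000 + 2.2617 + 0.2396 + 0.2804
Sum = 2.782

2.782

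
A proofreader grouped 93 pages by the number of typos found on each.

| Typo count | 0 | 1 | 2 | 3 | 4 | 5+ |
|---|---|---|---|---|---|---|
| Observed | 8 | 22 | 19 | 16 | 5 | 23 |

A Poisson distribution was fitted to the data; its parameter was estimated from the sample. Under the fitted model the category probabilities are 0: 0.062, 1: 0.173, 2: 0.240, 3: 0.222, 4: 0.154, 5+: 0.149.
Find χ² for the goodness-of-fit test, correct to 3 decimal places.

16.677

Expected counts E_i = n·p_i: 93×0.062 = 5.766, 93×0.173 = 16.089, 93×0.240 = 22.32, 93×0.222 = 20.646, 93×0.154 = 14.322, 93×0.149 = 13.857.
cat         O        E   (O−E)²/E
0           8    5.766     0.8655
1          22   16.089     2.1717
2          19    22.32     0.4938
3          16   20.646     1.0455
4           5   14.322     6.0676
5+         23   13.857     6.0327
Sum = 16.677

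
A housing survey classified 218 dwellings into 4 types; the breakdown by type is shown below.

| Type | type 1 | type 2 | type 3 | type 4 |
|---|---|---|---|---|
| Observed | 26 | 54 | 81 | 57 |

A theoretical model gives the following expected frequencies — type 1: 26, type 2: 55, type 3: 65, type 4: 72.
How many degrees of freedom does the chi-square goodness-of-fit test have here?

There are k = 4 categories and no parameters were estimated from the data, so df = 4 − 1 = 3.

3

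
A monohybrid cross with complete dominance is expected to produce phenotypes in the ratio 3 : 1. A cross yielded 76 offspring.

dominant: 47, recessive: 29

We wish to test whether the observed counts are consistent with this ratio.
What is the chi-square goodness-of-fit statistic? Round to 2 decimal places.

Ratio total = 4. Expected counts: 76×3/4 = 57, 76×1/4 = 19.
dominant: (47 − 57)²/57 = 100/57 = 1.754
recessive: (29 − 19)²/19 = 100/19 = 5.263
Sum = 7.02

7.02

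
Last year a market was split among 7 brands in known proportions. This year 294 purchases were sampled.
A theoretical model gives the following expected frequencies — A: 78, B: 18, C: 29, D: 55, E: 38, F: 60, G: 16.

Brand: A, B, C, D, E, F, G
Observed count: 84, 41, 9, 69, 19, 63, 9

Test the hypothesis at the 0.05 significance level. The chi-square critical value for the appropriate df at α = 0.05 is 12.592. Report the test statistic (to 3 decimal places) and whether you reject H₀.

A: (84 − 78)²/78 = 36/78 = 0.4615
B: (41 − 18)²/18 = 529/18 = 29.3889
C: (9 − 29)²/29 = 400/29 = 13.7931
D: (69 − 55)²/55 = 196/55 = 3.5636
E: (19 − 38)²/38 = 361/38 = 9.5000
F: (63 − 60)²/60 = 9/60 = 0.1500
G: (9 − 16)²/16 = 49/16 = 3.0625
Sum = 59.920
df = 6. Since 59.920 > 12.592, we reject H₀.

59.920; reject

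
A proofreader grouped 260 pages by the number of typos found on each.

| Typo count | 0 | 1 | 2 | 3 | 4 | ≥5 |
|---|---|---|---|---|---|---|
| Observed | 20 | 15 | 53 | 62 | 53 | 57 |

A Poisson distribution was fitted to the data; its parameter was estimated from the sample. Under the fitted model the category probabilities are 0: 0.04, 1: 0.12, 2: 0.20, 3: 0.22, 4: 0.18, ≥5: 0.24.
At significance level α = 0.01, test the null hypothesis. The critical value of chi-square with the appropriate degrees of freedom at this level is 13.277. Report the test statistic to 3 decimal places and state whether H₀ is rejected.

18.984; reject

Expected counts E_i = n·p_i: 260×0.04 = 10.4, 260×0.12 = 31.2, 260×0.20 = 52, 260×0.22 = 57.2, 260×0.18 = 46.8, 260×0.24 = 62.4.
0: (20 − 10.4)²/10.4 = 92.16/10.4 = 8.8615
1: (15 − 31.2)²/31.2 = 262.44/31.2 = 8.4115
2: (53 − 52)²/52 = 1/52 = 0.0192
3: (62 − 57.2)²/57.2 = 23.04/57.2 = 0.4028
4: (53 − 46.8)²/46.8 = 38.44/46.8 = 0.8214
≥5: (57 − 62.4)²/62.4 = 29.16/62.4 = 0.4673
Sum = 18.984
df = 4. Since 18.984 > 13.277, we reject H₀.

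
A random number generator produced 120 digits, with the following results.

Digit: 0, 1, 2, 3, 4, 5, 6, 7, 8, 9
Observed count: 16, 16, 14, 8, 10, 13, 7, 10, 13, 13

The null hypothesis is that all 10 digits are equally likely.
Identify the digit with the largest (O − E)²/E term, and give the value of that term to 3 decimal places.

6, 2.083

Expected count for each of the 10 categories: 120/10 = 12.
cat         O        E   (O−E)²/E
0          16       12     1.3333
1          16       12     1.3333
2          14       12     0.3333
3           8       12     1.3333
4          10       12     0.3333
5          13       12     0.0833
6           7       12     2.0833
7          10       12     0.3333
8          13       12     0.0833
9          13       12     0.0833
The largest term is for 6: 2.083.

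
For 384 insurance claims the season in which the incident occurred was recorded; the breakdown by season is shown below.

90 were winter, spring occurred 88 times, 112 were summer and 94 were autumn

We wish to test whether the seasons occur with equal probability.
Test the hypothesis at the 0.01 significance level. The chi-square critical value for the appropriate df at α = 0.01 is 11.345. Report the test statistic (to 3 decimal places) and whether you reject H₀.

Under H₀ each category has probability 1/4, so each expected count is 384/4 = 96.
cat         O        E   (O−E)²/E
winter     90       96     0.3750
spring     88       96     0.6667
summer    112       96     2.6667
autumn     94       96     0.0417
Sum = 3.750
df = 3. Since 3.750 < 11.345, we do not reject H₀.

3.750; do not reject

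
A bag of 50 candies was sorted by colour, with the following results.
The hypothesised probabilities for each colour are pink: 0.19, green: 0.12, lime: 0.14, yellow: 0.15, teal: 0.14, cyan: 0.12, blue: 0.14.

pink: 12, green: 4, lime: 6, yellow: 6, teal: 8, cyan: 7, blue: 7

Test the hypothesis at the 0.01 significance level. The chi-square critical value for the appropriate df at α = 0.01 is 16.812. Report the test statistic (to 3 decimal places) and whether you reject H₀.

2.077; do not reject

Expected counts E_i = n·p_i: 50×0.19 = 9.5, 50×0.12 = 6, 50×0.14 = 7, 50×0.15 = 7.5, 50×0.14 = 7, 50×0.12 = 6, 50×0.14 = 7.
χ² = (12−9.5)²/9.5 + (4−6)²/6 + (6−7)²/7 + (6−7.5)²/7.5 + (8−7)²/7 + (7−6)²/6 + (7−7)²/7
   = 0.6579 + 0.6667 + 0.1429 + 0.3000 + 0.1429 + 0.1667 + 0.0000
Sum = 2.077
df = 6. Since 2.077 < 16.812, we do not reject H₀.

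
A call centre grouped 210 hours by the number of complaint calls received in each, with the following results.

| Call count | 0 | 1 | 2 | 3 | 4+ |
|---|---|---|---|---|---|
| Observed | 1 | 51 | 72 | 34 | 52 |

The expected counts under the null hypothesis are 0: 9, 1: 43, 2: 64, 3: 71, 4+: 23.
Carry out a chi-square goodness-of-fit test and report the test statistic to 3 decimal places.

0: (1 − 9)²/9 = 64/9 = 7.1111
1: (51 − 43)²/43 = 64/43 = 1.4884
2: (72 − 64)²/64 = 64/64 = 1.0000
3: (34 − 71)²/71 = 1369/71 = 19.2817
4+: (52 − 23)²/23 = 841/23 = 36.5652
Sum = 65.446

65.446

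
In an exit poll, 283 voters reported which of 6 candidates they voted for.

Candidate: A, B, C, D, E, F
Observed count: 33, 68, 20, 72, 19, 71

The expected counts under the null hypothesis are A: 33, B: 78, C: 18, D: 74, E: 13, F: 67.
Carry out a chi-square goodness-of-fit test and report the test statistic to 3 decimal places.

4.566

A: (33 − 33)²/33 = 0/33 = 0.0000
B: (68 − 78)²/78 = 100/78 = 1.2821
C: (20 − 18)²/18 = 4/18 = 0.2222
D: (72 − 74)²/74 = 4/74 = 0.0541
E: (19 − 13)²/13 = 36/13 = 2.7692
F: (71 − 67)²/67 = 16/67 = 0.2388
Sum = 4.566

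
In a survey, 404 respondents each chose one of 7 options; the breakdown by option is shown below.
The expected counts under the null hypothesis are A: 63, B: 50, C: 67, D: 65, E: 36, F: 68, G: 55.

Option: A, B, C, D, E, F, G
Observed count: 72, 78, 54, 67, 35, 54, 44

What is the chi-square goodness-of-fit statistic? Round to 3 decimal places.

24.660

A: (72 − 63)²/63 = 81/63 = 1.2857
B: (78 − 50)²/50 = 784/50 = 15.6800
C: (54 − 67)²/67 = 169/67 = 2.5224
D: (67 − 65)²/65 = 4/65 = 0.0615
E: (35 − 36)²/36 = 1/36 = 0.0278
F: (54 − 68)²/68 = 196/68 = 2.8824
G: (44 − 55)²/55 = 121/55 = 2.2000
Sum = 24.660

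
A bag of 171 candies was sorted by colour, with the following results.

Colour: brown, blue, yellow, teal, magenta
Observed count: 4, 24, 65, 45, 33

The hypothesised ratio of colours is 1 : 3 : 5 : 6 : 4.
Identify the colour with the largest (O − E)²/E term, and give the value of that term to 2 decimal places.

Ratio total = 19. Expected counts: 171×1/19 = 9, 171×3/19 = 27, 171×5/19 = 45, 171×6/19 = 54, 171×4/19 = 36.
χ² = (4−9)²/9 + (24−27)²/27 + (65−45)²/45 + (45−54)²/54 + (33−36)²/36
   = 2.778 + 0.333 + 8.889 + 1.500 + 0.250
The largest term is for yellow: 8.89.

yellow, 8.89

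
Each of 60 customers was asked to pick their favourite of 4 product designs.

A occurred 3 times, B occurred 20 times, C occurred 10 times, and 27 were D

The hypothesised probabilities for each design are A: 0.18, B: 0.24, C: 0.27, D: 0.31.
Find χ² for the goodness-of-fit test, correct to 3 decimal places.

Expected counts E_i = n·p_i: 60×0.18 = 10.8, 60×0.24 = 14.4, 60×0.27 = 16.2, 60×0.31 = 18.6.
χ² = (3−10.8)²/10.8 + (20−14.4)²/14.4 + (10−16.2)²/16.2 + (27−18.6)²/18.6
   = 5.6333 + 2.1778 + 2.3728 + 3.7935
Sum = 13.977

13.977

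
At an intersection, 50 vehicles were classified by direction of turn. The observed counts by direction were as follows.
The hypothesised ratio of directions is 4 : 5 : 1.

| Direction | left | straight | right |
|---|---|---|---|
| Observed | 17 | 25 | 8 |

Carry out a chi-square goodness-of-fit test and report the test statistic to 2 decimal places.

2.25

Ratio total = 10. Expected counts: 50×4/10 = 20, 50×5/10 = 25, 50×1/10 = 5.
cat           O        E   (O−E)²/E
left         17       20      0.450
straight     25       25      0.000
right         8        5      1.800
Sum = 2.25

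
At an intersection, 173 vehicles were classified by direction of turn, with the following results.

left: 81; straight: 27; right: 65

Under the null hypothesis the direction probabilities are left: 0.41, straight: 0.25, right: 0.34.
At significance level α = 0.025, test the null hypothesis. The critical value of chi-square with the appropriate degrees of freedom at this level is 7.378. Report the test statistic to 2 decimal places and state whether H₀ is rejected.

8.18; reject

Expected counts E_i = n·p_i: 173×0.41 = 70.93, 173×0.25 = 43.25, 173×0.34 = 58.82.
left: (81 − 70.93)²/70.93 = 101.4049/70.93 = 1.430
straight: (27 − 43.25)²/43.25 = 264.0625/43.25 = 6.105
right: (65 − 58.82)²/58.82 = 38.1924/58.82 = 0.649
Sum = 8.18
df = 2. Since 8.18 > 7.378, we reject H₀.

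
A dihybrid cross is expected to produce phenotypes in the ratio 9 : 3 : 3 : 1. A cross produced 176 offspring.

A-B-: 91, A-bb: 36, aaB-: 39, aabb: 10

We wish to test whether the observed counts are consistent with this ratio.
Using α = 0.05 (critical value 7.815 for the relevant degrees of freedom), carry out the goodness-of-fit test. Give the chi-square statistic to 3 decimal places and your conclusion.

2.101; do not reject

Ratio total = 16. Expected counts: 176×9/16 = 99, 176×3/16 = 33, 176×3/16 = 33, 176×1/16 = 11.
A-B-: (91 − 99)²/99 = 64/99 = 0.6465
A-bb: (36 − 33)²/33 = 9/33 = 0.2727
aaB-: (39 − 33)²/33 = 36/33 = 1.0909
aabb: (10 − 11)²/11 = 1/11 = 0.0909
Sum = 2.101
df = 3. Since 2.101 < 7.815, we do not reject H₀.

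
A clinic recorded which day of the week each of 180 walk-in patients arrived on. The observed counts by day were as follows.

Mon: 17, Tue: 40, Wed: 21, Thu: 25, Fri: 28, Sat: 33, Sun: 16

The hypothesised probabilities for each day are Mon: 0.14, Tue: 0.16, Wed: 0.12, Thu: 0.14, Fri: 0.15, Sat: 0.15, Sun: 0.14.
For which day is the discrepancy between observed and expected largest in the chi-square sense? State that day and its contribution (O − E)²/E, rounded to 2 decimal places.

Expected counts E_i = n·p_i: 180×0.14 = 25.2, 180×0.16 = 28.8, 180×0.12 = 21.6, 180×0.14 = 25.2, 180×0.15 = 27, 180×0.15 = 27, 180×0.14 = 25.2.
Mon: (17 − 25.2)²/25.2 = 67.24/25.2 = 2.668
Tue: (40 − 28.8)²/28.8 = 125.44/28.8 = 4.356
Wed: (21 − 21.6)²/21.6 = 0.36/21.6 = 0.017
Thu: (25 − 25.2)²/25.2 = 0.04/25.2 = 0.002
Fri: (28 − 27)²/27 = 1/27 = 0.037
Sat: (33 − 27)²/27 = 36/27 = 1.333
Sun: (16 − 25.2)²/25.2 = 84.64/25.2 = 3.359
The largest term is for Tue: 4.36.

Tue, 4.36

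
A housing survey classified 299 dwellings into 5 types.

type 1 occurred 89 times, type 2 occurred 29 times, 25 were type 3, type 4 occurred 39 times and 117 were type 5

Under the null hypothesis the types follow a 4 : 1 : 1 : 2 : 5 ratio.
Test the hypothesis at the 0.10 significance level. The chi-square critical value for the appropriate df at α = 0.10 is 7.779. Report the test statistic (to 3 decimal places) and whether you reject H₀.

Ratio total = 13. Expected counts: 299×4/13 = 92, 299×1/13 = 23, 299×1/13 = 23, 299×2/13 = 46, 299×5/13 = 115.
cat         O        E   (O−E)²/E
type 1     89       92     0.0978
type 2     29       23     1.5652
type 3     25       23     0.1739
type 4     39       46     1.0652
type 5    117      115     0.0348
Sum = 2.937
df = 4. Since 2.937 < 7.779, we do not reject H₀.

2.937; do not reject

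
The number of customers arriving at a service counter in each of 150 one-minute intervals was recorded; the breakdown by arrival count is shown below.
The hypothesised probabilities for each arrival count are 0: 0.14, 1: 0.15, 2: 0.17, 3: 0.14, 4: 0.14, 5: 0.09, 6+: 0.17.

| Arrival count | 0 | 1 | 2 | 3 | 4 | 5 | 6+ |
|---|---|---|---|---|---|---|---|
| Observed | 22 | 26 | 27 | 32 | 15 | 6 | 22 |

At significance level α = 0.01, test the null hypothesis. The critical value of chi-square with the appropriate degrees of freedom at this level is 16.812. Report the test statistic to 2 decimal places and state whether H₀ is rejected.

12.80; do not reject

Expected counts E_i = n·p_i: 150×0.14 = 21, 150×0.15 = 22.5, 150×0.17 = 25.5, 150×0.14 = 21, 150×0.14 = 21, 150×0.09 = 13.5, 150×0.17 = 25.5.
cat         O        E   (O−E)²/E
0          22       21      0.048
1          26     22.5      0.544
2          27     25.5      0.088
3          32       21      5.762
4          15       21      1.714
5           6     13.5      4.167
6+         22     25.5      0.480
Sum = 12.80
df = 6. Since 12.80 < 16.812, we do not reject H₀.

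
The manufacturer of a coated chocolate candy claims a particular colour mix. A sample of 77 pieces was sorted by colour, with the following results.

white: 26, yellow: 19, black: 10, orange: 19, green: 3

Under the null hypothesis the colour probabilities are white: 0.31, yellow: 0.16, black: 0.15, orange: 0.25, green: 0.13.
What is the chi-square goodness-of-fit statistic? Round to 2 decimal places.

8.93

Expected counts E_i = n·p_i: 77×0.31 = 23.87, 77×0.16 = 12.32, 77×0.15 = 11.55, 77×0.25 = 19.25, 77×0.13 = 10.01.
cat         O        E   (O−E)²/E
white      26    23.87      0.190
yellow     19    12.32      3.622
black      10    11.55      0.208
orange     19    19.25      0.003
green       3    10.01      4.909
Sum = 8.93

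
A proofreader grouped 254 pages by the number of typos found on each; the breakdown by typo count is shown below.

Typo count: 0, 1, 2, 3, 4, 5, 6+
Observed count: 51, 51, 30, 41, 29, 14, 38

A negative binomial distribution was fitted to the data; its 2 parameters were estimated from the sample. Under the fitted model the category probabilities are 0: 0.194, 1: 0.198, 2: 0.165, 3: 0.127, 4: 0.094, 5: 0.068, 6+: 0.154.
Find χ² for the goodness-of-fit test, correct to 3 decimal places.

7.575

Expected counts E_i = n·p_i: 254×0.194 = 49.276, 254×0.198 = 50.292, 254×0.165 = 41.91, 254×0.127 = 32.258, 254×0.094 = 23.876, 254×0.068 = 17.272, 254×0.154 = 39.116.
0: (51 − 49.276)²/49.276 = 2.972176/49.276 = 0.0603
1: (51 − 50.292)²/50.292 = 0.501264/50.292 = 0.0100
2: (30 − 41.91)²/41.91 = 141.8481/41.91 = 3.3846
3: (41 − 32.258)²/32.258 = 76.422564/32.258 = 2.3691
4: (29 − 23.876)²/23.876 = 26.255376/23.876 = 1.0997
5: (14 − 17.272)²/17.272 = 10.705984/17.272 = 0.6198
6+: (38 − 39.116)²/39.116 = 1.245456/39.116 = 0.0318
Sum = 7.575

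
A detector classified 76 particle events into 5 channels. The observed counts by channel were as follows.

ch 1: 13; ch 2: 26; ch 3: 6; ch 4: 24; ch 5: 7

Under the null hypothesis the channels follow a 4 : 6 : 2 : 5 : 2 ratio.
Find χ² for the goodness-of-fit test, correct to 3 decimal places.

Ratio total = 19. Expected counts: 76×4/19 = 16, 76×6/19 = 24, 76×2/19 = 8, 76×5/19 = 20, 76×2/19 = 8.
cat         O        E   (O−E)²/E
ch 1       13       16     0.5625
ch 2       26       24     0.1667
ch 3        6        8     0.5000
ch 4       24       20     0.8000
ch 5        7        8     0.1250
Sum = 2.154

2.154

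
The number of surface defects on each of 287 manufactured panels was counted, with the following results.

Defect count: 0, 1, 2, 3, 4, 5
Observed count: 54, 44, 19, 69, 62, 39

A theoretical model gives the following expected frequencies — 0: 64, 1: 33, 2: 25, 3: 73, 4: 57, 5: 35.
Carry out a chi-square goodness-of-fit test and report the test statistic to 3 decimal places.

7.784

0: (54 − 64)²/64 = 100/64 = 1.5625
1: (44 − 33)²/33 = 121/33 = 3.6667
2: (19 − 25)²/25 = 36/25 = 1.4400
3: (69 − 73)²/73 = 16/73 = 0.2192
4: (62 − 57)²/57 = 25/57 = 0.4386
5: (39 − 35)²/35 = 16/35 = 0.4571
Sum = 7.784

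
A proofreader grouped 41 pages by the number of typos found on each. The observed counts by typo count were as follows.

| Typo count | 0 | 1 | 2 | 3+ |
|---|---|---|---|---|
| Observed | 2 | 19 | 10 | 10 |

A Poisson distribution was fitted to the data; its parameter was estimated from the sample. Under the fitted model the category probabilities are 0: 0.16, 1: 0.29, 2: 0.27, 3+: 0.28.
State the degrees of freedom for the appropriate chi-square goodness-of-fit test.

2

There are k = 4 categories and 1 parameter estimated from the data, so df = 4 − 1 − 1 = 2.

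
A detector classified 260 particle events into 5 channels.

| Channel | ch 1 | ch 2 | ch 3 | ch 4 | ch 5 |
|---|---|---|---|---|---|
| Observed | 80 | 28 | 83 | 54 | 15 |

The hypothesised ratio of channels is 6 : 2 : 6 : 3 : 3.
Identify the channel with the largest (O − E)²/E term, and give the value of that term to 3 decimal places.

ch 5, 14.769

Ratio total = 20. Expected counts: 260×6/20 = 78, 260×2/20 = 26, 260×6/20 = 78, 260×3/20 = 39, 260×3/20 = 39.
cat         O        E   (O−E)²/E
ch 1       80       78     0.0513
ch 2       28       26     0.1538
ch 3       83       78     0.3205
ch 4       54       39     5.7692
ch 5       15       39    14.7692
The largest term is for ch 5: 14.769.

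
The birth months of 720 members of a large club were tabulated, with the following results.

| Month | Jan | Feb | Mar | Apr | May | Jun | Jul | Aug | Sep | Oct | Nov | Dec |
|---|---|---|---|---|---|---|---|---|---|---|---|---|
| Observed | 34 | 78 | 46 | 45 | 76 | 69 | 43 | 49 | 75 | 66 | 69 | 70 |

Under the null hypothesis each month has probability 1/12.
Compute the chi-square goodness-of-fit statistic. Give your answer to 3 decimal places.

43.500

Under H₀ each category has probability 1/12, so each expected count is 720/12 = 60.
Jan: (34 − 60)²/60 = 676/60 = 11.2667
Feb: (78 − 60)²/60 = 324/60 = 5.4000
Mar: (46 − 60)²/60 = 196/60 = 3.2667
Apr: (45 − 60)²/60 = 225/60 = 3.7500
May: (76 − 60)²/60 = 256/60 = 4.2667
Jun: (69 − 60)²/60 = 81/60 = 1.3500
Jul: (43 − 60)²/60 = 289/60 = 4.8167
Aug: (49 − 60)²/60 = 121/60 = 2.0167
Sep: (75 − 60)²/60 = 225/60 = 3.7500
Oct: (66 − 60)²/60 = 36/60 = 0.6000
Nov: (69 − 60)²/60 = 81/60 = 1.3500
Dec: (70 − 60)²/60 = 100/60 = 1.6667
Sum = 43.500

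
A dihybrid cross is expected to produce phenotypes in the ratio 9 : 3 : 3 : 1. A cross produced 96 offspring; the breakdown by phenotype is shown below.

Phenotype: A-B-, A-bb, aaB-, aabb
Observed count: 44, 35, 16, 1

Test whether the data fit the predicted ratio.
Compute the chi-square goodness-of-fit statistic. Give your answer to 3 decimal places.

22.296

Ratio total = 16. Expected counts: 96×9/16 = 54, 96×3/16 = 18, 96×3/16 = 18, 96×1/16 = 6.
χ² = (44−54)²/54 + (35−18)²/18 + (16−18)²/18 + (1−6)²/6
   = 1.8519 + 16.0556 + 0.2222 + 4.1667
Sum = 22.296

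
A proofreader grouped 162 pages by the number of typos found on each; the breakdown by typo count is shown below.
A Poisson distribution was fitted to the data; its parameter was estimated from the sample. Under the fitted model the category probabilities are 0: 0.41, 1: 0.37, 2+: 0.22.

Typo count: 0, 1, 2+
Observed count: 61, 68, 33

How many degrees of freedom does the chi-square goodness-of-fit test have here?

1

There are k = 3 categories and 1 parameter estimated from the data, so df = 3 − 1 − 1 = 1.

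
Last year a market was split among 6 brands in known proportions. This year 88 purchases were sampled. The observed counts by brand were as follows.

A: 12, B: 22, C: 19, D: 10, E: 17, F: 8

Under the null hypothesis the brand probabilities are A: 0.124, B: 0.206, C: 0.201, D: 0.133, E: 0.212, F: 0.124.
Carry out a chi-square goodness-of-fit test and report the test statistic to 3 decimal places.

Expected counts E_i = n·p_i: 88×0.124 = 10.912, 88×0.206 = 18.128, 88×0.201 = 17.688, 88×0.133 = 11.704, 88×0.212 = 18.656, 88×0.124 = 10.912.
A: (12 − 10.912)²/10.912 = 1.183744/10.912 = 0.1085
B: (22 − 18.128)²/18.128 = 14.992384/18.128 = 0.8270
C: (19 − 17.688)²/17.688 = 1.721344/17.688 = 0.0973
D: (10 − 11.704)²/11.704 = 2.903616/11.704 = 0.2481
E: (17 − 18.656)²/18.656 = 2.742336/18.656 = 0.1470
F: (8 − 10.912)²/10.912 = 8.479744/10.912 = 0.7771
Sum = 2.205

2.205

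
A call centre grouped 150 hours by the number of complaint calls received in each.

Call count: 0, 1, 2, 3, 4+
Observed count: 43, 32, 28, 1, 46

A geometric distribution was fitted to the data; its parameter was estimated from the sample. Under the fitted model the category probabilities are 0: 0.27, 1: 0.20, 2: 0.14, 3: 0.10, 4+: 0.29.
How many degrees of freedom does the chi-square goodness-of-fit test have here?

There are k = 5 categories and 1 parameter estimated from the data, so df = 5 − 1 − 1 = 3.

3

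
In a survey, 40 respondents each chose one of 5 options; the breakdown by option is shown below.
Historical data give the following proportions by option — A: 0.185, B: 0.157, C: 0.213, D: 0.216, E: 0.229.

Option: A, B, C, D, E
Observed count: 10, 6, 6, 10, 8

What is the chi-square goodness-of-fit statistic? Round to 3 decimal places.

Expected counts E_i = n·p_i: 40×0.185 = 7.4, 40×0.157 = 6.28, 40×0.213 = 8.52, 40×0.216 = 8.64, 40×0.229 = 9.16.
A: (10 − 7.4)²/7.4 = 6.76/7.4 = 0.9135
B: (6 − 6.28)²/6.28 = 0.0784/6.28 = 0.0125
C: (6 − 8.52)²/8.52 = 6.3504/8.52 = 0.7454
D: (10 − 8.64)²/8.64 = 1.8496/8.64 = 0.2141
E: (8 − 9.16)²/9.16 = 1.3456/9.16 = 0.1469
Sum = 2.032

2.032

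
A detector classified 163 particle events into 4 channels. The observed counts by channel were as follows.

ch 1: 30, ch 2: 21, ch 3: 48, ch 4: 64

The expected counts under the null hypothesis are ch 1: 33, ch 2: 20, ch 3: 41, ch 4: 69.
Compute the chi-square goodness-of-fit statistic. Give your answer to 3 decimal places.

1.880

cat         O        E   (O−E)²/E
ch 1       30       33     0.2727
ch 2       21       20     0.0500
ch 3       48       41     1.1951
ch 4       64       69     0.3623
Sum = 1.880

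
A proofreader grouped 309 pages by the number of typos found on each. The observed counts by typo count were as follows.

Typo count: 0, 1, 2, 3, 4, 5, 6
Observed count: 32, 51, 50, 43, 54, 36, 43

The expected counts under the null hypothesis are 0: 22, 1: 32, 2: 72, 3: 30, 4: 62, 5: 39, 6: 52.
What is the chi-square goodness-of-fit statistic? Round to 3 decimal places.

31.003

0: (32 − 22)²/22 = 100/22 = 4.5455
1: (51 − 32)²/32 = 361/32 = 11.2813
2: (50 − 72)²/72 = 484/72 = 6.7222
3: (43 − 30)²/30 = 169/30 = 5.6333
4: (54 − 62)²/62 = 64/62 = 1.0323
5: (36 − 39)²/39 = 9/39 = 0.2308
6: (43 − 52)²/52 = 81/52 = 1.5577
Sum = 31.003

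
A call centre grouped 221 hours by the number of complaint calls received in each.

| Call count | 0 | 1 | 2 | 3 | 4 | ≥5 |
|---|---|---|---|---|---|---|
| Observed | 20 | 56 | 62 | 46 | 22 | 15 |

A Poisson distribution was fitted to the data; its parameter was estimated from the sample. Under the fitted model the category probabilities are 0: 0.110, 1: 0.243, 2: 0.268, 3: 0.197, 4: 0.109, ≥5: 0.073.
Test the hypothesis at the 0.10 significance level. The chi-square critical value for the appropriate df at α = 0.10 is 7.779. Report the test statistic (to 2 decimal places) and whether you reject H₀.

1.39; do not reject

Expected counts E_i = n·p_i: 221×0.110 = 24.31, 221×0.243 = 53.703, 221×0.268 = 59.228, 221×0.197 = 43.537, 221×0.109 = 24.089, 221×0.073 = 16.133.
χ² = (20−24.31)²/24.31 + (56−53.703)²/53.703 + (62−59.228)²/59.228 + (46−43.537)²/43.537 + (22−24.089)²/24.089 + (15−16.133)²/16.133
   = 0.764 + 0.098 + 0.130 + 0.139 + 0.181 + 0.080
Sum = 1.39
df = 4. Since 1.39 < 7.779, we do not reject H₀.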